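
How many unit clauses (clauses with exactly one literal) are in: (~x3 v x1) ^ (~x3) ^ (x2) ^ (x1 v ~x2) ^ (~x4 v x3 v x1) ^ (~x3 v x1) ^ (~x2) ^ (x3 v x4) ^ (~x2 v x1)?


A unit clause contains exactly one literal.
Unit clauses found: (~x3), (x2), (~x2).
Count = 3.

3


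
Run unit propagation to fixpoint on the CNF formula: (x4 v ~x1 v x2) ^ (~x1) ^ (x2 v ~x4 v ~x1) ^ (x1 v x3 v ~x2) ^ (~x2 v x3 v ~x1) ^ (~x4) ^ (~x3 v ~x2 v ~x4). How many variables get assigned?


Unit propagation repeatedly assigns the literal in any unit clause, then simplifies.
Assignments in order: x1 = F, x4 = F.
No further unit clauses remain.
Total variables assigned = 2.

2


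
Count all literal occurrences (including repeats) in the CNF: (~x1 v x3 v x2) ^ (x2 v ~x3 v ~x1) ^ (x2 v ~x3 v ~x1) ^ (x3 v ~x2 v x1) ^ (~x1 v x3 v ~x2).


Clause lengths: 3, 3, 3, 3, 3.
Sum = 3 + 3 + 3 + 3 + 3 = 15.

15


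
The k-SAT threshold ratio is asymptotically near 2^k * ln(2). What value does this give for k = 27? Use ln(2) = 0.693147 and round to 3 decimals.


Using the asymptotic formula: threshold ~ 2^k * ln(2).
2^27 = 134217728.
134217728 * 0.693147 = 93032615.51.

93032615.51


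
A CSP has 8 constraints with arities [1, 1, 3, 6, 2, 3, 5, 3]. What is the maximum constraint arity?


The arities are: 1, 1, 3, 6, 2, 3, 5, 3.
Scan for the maximum value.
Maximum arity = 6.

6


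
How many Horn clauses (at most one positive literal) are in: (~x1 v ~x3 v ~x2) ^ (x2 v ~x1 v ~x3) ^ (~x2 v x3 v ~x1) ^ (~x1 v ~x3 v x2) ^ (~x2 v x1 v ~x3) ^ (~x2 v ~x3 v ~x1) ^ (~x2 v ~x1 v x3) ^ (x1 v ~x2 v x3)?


A Horn clause has at most one positive literal.
Clause 1: 0 positive lit(s) -> Horn
Clause 2: 1 positive lit(s) -> Horn
Clause 3: 1 positive lit(s) -> Horn
Clause 4: 1 positive lit(s) -> Horn
Clause 5: 1 positive lit(s) -> Horn
Clause 6: 0 positive lit(s) -> Horn
Clause 7: 1 positive lit(s) -> Horn
Clause 8: 2 positive lit(s) -> not Horn
Total Horn clauses = 7.

7


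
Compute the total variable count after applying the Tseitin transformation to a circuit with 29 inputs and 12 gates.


The Tseitin transformation introduces one auxiliary variable per gate.
Total variables = inputs + gates = 29 + 12 = 41.

41


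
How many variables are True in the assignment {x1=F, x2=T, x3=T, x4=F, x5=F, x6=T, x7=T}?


The weight is the number of variables assigned True.
True variables: x2, x3, x6, x7.
Weight = 4.

4


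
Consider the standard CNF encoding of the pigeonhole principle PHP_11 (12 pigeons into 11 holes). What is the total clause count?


The PHP encoding has two parts:
1) At-least-one-hole clauses: 12 (one per pigeon, each with 11 literals).
2) At-most-one-pigeon-per-hole clauses: 11 holes * C(12,2) = 11 * 66 = 726.
Total clauses = 12 + 726 = 738.

738


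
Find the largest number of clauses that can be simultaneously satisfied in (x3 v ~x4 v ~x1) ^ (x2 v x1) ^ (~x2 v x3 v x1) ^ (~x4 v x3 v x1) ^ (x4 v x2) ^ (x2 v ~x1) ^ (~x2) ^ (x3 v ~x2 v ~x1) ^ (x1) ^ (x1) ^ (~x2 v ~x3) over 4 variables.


Enumerate all 16 truth assignments.
For each, count how many of the 11 clauses are satisfied.
The formula is not fully satisfiable, so the maximum is below 11.
Maximum simultaneously satisfiable clauses = 10.

10


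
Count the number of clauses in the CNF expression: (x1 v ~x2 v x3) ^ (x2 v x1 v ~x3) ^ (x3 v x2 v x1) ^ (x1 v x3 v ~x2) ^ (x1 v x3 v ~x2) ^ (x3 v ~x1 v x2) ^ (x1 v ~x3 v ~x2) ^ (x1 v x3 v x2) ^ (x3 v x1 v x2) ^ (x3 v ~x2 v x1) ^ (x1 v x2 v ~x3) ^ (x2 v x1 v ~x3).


Each group enclosed in parentheses joined by ^ is one clause.
Counting the conjuncts: 12 clauses.

12


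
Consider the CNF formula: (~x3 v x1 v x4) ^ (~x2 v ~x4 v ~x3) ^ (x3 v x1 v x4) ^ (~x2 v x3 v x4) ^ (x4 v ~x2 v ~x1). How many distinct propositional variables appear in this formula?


Identify each distinct variable in the formula.
Variables found: x1, x2, x3, x4.
Total distinct variables = 4.

4


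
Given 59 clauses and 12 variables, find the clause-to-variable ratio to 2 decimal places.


Clause-to-variable ratio = clauses / variables.
59 / 12 = 4.92.

4.92


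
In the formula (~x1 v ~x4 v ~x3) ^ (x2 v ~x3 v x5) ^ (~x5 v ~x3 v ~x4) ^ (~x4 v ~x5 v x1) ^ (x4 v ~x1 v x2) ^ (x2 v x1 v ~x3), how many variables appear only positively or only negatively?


A pure literal appears in only one polarity across all clauses.
Pure literals: x2 (positive only), x3 (negative only).
Count = 2.

2


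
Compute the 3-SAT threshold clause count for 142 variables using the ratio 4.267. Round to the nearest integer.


The 3-SAT phase transition occurs at approximately 4.267 clauses per variable.
m = 4.267 * 142 = 605.914.
Rounded to nearest integer: 606.

606


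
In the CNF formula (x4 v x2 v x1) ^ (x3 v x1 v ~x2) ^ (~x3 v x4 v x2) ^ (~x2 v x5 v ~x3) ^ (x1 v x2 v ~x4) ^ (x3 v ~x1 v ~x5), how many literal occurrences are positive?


Scan each clause for unnegated literals.
Clause 1: 3 positive; Clause 2: 2 positive; Clause 3: 2 positive; Clause 4: 1 positive; Clause 5: 2 positive; Clause 6: 1 positive.
Total positive literal occurrences = 11.

11


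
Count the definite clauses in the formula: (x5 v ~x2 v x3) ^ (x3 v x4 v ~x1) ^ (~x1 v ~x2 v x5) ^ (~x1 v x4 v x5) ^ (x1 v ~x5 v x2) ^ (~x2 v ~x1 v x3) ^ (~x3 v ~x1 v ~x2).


A definite clause has exactly one positive literal.
Clause 1: 2 positive -> not definite
Clause 2: 2 positive -> not definite
Clause 3: 1 positive -> definite
Clause 4: 2 positive -> not definite
Clause 5: 2 positive -> not definite
Clause 6: 1 positive -> definite
Clause 7: 0 positive -> not definite
Definite clause count = 2.

2


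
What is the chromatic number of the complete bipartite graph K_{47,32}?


K_{47,32} is bipartite by definition: the two parts are independent sets, with every edge crossing between them.
Color all vertices in one part with color 1 and all vertices in the other part with color 2.
Since the graph has at least one edge, one color does not suffice.
Chromatic number = 2.

2


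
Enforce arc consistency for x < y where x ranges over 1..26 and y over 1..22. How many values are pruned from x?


For the constraint x < y, x needs a supporting value in y's domain.
x can be at most 21 (one less than y's maximum).
Valid x values from domain: 21 out of 26.
Pruned = 26 - 21 = 5.

5


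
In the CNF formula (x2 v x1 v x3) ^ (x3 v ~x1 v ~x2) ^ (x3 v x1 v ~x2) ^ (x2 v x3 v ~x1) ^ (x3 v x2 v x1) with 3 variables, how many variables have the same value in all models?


Find all satisfying assignments: 4 model(s).
Check which variables have the same value in every model.
Fixed variables: x3=T.
Backbone size = 1.

1


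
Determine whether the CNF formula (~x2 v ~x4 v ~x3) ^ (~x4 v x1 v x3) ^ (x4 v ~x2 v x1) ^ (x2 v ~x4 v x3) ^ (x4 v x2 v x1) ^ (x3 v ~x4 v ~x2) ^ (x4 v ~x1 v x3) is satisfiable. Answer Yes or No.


Check all 16 possible truth assignments.
Number of satisfying assignments found: 4.
The formula is satisfiable.

Yes


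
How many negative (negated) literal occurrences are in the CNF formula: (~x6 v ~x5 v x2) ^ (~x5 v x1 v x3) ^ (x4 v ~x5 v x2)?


Scan each clause for negated literals.
Clause 1: 2 negative; Clause 2: 1 negative; Clause 3: 1 negative.
Total negative literal occurrences = 4.

4


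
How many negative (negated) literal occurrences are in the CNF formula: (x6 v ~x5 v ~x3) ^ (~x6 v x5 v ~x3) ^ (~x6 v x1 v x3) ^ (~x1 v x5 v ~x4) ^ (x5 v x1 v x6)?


Scan each clause for negated literals.
Clause 1: 2 negative; Clause 2: 2 negative; Clause 3: 1 negative; Clause 4: 2 negative; Clause 5: 0 negative.
Total negative literal occurrences = 7.

7


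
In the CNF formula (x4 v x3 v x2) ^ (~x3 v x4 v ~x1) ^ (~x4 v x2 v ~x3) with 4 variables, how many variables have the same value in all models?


Find all satisfying assignments: 10 model(s).
Check which variables have the same value in every model.
No variable is fixed across all models.
Backbone size = 0.

0


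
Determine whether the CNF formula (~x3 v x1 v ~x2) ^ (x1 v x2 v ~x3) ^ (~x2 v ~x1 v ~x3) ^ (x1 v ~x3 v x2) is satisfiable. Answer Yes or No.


Check all 8 possible truth assignments.
Number of satisfying assignments found: 5.
The formula is satisfiable.

Yes


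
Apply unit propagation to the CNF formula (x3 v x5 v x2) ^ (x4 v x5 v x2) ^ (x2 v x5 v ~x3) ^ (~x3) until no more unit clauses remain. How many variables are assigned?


Unit propagation repeatedly assigns the literal in any unit clause, then simplifies.
Assignments in order: x3 = F.
No further unit clauses remain.
Total variables assigned = 1.

1


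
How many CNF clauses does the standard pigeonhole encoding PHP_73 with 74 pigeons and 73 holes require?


The PHP encoding has two parts:
1) At-least-one-hole clauses: 74 (one per pigeon, each with 73 literals).
2) At-most-one-pigeon-per-hole clauses: 73 holes * C(74,2) = 73 * 2701 = 197173.
Total clauses = 74 + 197173 = 197247.

197247


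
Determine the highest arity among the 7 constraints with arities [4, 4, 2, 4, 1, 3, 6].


The arities are: 4, 4, 2, 4, 1, 3, 6.
Scan for the maximum value.
Maximum arity = 6.

6


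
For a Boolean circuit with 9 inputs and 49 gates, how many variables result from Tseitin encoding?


The Tseitin transformation introduces one auxiliary variable per gate.
Total variables = inputs + gates = 9 + 49 = 58.

58


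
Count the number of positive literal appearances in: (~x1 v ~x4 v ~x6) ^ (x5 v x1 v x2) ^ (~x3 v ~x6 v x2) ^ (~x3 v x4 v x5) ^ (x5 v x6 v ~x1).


Scan each clause for unnegated literals.
Clause 1: 0 positive; Clause 2: 3 positive; Clause 3: 1 positive; Clause 4: 2 positive; Clause 5: 2 positive.
Total positive literal occurrences = 8.

8


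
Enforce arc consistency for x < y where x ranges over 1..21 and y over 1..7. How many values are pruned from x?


For the constraint x < y, x needs a supporting value in y's domain.
x can be at most 6 (one less than y's maximum).
Valid x values from domain: 6 out of 21.
Pruned = 21 - 6 = 15.

15


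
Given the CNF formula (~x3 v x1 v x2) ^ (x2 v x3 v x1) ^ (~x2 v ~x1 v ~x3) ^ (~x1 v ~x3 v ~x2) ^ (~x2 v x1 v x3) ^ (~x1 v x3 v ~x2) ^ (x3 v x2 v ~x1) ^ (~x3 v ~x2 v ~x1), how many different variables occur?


Identify each distinct variable in the formula.
Variables found: x1, x2, x3.
Total distinct variables = 3.

3


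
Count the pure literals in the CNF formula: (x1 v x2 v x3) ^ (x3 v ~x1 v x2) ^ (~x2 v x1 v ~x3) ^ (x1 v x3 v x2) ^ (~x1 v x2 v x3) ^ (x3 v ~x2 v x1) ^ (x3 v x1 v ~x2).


A pure literal appears in only one polarity across all clauses.
No pure literals found.
Count = 0.

0


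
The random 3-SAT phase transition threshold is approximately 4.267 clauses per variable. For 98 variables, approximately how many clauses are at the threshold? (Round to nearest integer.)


The 3-SAT phase transition occurs at approximately 4.267 clauses per variable.
m = 4.267 * 98 = 418.166.
Rounded to nearest integer: 418.

418


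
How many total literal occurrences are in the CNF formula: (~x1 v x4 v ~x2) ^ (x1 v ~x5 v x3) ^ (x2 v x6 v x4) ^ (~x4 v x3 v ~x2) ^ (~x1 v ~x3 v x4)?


Clause lengths: 3, 3, 3, 3, 3.
Sum = 3 + 3 + 3 + 3 + 3 = 15.

15


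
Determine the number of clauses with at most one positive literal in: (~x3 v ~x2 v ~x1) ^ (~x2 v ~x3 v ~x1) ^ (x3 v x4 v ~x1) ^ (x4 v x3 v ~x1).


A Horn clause has at most one positive literal.
Clause 1: 0 positive lit(s) -> Horn
Clause 2: 0 positive lit(s) -> Horn
Clause 3: 2 positive lit(s) -> not Horn
Clause 4: 2 positive lit(s) -> not Horn
Total Horn clauses = 2.

2


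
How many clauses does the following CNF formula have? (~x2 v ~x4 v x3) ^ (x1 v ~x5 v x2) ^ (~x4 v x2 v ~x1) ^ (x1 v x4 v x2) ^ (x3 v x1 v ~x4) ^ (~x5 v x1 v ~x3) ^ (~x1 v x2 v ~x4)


Each group enclosed in parentheses joined by ^ is one clause.
Counting the conjuncts: 7 clauses.

7


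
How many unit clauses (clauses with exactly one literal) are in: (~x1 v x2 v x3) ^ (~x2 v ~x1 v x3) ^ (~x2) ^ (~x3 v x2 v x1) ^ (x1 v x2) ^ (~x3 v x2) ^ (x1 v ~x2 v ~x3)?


A unit clause contains exactly one literal.
Unit clauses found: (~x2).
Count = 1.

1


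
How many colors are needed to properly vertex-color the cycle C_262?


A cycle on an even number of vertices is bipartite: alternate two colors around the cycle.
Since 262 is even, two colors suffice, and at least two are needed because the graph has edges.
Chromatic number = 2.

2


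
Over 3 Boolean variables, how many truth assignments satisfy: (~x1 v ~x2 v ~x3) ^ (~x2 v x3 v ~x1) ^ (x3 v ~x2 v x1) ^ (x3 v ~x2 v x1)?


Enumerate all 8 truth assignments over 3 variables.
Test each against every clause.
Satisfying assignments found: 5.

5


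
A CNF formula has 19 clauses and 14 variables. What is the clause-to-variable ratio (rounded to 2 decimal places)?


Clause-to-variable ratio = clauses / variables.
19 / 14 = 1.36.

1.36


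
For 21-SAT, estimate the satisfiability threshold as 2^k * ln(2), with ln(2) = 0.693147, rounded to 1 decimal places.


Using the asymptotic formula: threshold ~ 2^k * ln(2).
2^21 = 2097152.
2097152 * 0.693147 = 1453634.6.

1453634.6


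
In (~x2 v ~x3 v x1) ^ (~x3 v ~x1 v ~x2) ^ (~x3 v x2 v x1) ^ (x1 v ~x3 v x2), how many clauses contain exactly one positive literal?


A definite clause has exactly one positive literal.
Clause 1: 1 positive -> definite
Clause 2: 0 positive -> not definite
Clause 3: 2 positive -> not definite
Clause 4: 2 positive -> not definite
Definite clause count = 1.

1


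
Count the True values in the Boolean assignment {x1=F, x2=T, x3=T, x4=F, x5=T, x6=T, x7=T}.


The weight is the number of variables assigned True.
True variables: x2, x3, x5, x6, x7.
Weight = 5.

5


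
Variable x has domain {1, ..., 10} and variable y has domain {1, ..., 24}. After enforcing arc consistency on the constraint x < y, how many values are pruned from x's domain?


For the constraint x < y, x needs a supporting value in y's domain.
x can be at most 23 (one less than y's maximum).
Valid x values from domain: 10 out of 10.
Pruned = 10 - 10 = 0.

0


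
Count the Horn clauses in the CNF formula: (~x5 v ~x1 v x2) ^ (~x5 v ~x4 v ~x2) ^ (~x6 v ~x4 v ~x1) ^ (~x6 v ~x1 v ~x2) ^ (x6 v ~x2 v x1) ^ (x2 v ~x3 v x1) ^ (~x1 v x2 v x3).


A Horn clause has at most one positive literal.
Clause 1: 1 positive lit(s) -> Horn
Clause 2: 0 positive lit(s) -> Horn
Clause 3: 0 positive lit(s) -> Horn
Clause 4: 0 positive lit(s) -> Horn
Clause 5: 2 positive lit(s) -> not Horn
Clause 6: 2 positive lit(s) -> not Horn
Clause 7: 2 positive lit(s) -> not Horn
Total Horn clauses = 4.

4


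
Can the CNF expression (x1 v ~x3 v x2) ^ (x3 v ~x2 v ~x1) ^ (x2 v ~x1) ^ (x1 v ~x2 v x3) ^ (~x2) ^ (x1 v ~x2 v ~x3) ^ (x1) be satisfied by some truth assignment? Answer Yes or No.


Check all 8 possible truth assignments.
Number of satisfying assignments found: 0.
The formula is unsatisfiable.

No


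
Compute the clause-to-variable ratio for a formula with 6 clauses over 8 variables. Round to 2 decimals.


Clause-to-variable ratio = clauses / variables.
6 / 8 = 0.75.

0.75


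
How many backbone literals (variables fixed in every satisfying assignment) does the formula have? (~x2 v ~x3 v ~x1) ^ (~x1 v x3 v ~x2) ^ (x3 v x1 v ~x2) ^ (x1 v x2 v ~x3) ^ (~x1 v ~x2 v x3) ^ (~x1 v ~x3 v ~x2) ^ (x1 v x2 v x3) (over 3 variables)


Find all satisfying assignments: 3 model(s).
Check which variables have the same value in every model.
No variable is fixed across all models.
Backbone size = 0.

0


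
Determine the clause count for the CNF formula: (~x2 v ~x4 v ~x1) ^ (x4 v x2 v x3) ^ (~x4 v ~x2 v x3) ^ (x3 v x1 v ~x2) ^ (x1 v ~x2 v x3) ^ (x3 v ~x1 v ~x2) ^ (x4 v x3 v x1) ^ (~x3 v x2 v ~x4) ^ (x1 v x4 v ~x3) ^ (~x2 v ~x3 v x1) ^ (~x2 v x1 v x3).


Each group enclosed in parentheses joined by ^ is one clause.
Counting the conjuncts: 11 clauses.

11


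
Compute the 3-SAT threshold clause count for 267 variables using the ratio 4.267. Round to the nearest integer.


The 3-SAT phase transition occurs at approximately 4.267 clauses per variable.
m = 4.267 * 267 = 1139.289.
Rounded to nearest integer: 1139.

1139


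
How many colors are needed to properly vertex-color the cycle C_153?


An odd cycle cannot be 2-colored: alternating two colors around the cycle returns to the start with a conflict.
Since 153 is odd, three colors are required (and three suffice).
Chromatic number = 3.

3


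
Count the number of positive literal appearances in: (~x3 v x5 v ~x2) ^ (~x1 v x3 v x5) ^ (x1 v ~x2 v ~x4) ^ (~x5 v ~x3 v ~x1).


Scan each clause for unnegated literals.
Clause 1: 1 positive; Clause 2: 2 positive; Clause 3: 1 positive; Clause 4: 0 positive.
Total positive literal occurrences = 4.

4


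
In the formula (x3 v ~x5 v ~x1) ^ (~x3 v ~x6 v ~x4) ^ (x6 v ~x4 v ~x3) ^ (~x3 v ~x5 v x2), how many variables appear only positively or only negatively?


A pure literal appears in only one polarity across all clauses.
Pure literals: x1 (negative only), x2 (positive only), x4 (negative only), x5 (negative only).
Count = 4.

4


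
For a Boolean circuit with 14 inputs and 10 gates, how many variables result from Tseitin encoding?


The Tseitin transformation introduces one auxiliary variable per gate.
Total variables = inputs + gates = 14 + 10 = 24.

24


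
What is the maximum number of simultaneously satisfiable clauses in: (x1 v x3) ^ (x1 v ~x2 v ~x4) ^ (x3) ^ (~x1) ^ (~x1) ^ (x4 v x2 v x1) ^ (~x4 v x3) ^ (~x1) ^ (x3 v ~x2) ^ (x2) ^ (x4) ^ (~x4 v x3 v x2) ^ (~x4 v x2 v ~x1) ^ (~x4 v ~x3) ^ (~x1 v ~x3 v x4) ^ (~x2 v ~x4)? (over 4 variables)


Enumerate all 16 truth assignments.
For each, count how many of the 16 clauses are satisfied.
The formula is not fully satisfiable, so the maximum is below 16.
Maximum simultaneously satisfiable clauses = 15.

15


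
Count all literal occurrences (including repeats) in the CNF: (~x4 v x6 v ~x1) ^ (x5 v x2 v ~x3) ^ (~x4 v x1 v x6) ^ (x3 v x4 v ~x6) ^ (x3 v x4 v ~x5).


Clause lengths: 3, 3, 3, 3, 3.
Sum = 3 + 3 + 3 + 3 + 3 = 15.

15


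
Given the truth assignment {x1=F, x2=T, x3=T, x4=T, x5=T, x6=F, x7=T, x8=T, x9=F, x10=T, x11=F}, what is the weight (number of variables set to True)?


The weight is the number of variables assigned True.
True variables: x2, x3, x4, x5, x7, x8, x10.
Weight = 7.

7


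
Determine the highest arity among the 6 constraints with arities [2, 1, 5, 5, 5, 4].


The arities are: 2, 1, 5, 5, 5, 4.
Scan for the maximum value.
Maximum arity = 5.

5


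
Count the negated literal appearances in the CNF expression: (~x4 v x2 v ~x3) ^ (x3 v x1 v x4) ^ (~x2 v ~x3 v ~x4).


Scan each clause for negated literals.
Clause 1: 2 negative; Clause 2: 0 negative; Clause 3: 3 negative.
Total negative literal occurrences = 5.

5


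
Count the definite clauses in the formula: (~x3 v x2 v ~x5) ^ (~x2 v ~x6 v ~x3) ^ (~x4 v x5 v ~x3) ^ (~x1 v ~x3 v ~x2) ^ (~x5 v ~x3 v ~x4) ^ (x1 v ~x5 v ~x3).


A definite clause has exactly one positive literal.
Clause 1: 1 positive -> definite
Clause 2: 0 positive -> not definite
Clause 3: 1 positive -> definite
Clause 4: 0 positive -> not definite
Clause 5: 0 positive -> not definite
Clause 6: 1 positive -> definite
Definite clause count = 3.

3


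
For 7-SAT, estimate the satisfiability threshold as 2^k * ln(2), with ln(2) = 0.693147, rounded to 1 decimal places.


Using the asymptotic formula: threshold ~ 2^k * ln(2).
2^7 = 128.
128 * 0.693147 = 88.7.

88.7


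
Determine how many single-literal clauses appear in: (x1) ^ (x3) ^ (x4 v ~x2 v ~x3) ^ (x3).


A unit clause contains exactly one literal.
Unit clauses found: (x1), (x3), (x3).
Count = 3.

3


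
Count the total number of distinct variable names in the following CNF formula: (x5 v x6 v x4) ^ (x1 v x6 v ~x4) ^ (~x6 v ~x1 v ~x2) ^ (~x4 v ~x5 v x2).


Identify each distinct variable in the formula.
Variables found: x1, x2, x4, x5, x6.
Total distinct variables = 5.

5


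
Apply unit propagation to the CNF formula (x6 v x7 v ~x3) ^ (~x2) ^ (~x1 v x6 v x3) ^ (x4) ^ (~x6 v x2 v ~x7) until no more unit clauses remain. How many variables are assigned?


Unit propagation repeatedly assigns the literal in any unit clause, then simplifies.
Assignments in order: x2 = F, x4 = T.
No further unit clauses remain.
Total variables assigned = 2.

2


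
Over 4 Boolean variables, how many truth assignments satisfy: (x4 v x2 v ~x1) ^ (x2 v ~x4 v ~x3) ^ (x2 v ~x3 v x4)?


Enumerate all 16 truth assignments over 4 variables.
Test each against every clause.
Satisfying assignments found: 11.

11


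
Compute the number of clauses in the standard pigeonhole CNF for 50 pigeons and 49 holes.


The PHP encoding has two parts:
1) At-least-one-hole clauses: 50 (one per pigeon, each with 49 literals).
2) At-most-one-pigeon-per-hole clauses: 49 holes * C(50,2) = 49 * 1225 = 60025.
Total clauses = 50 + 60025 = 60075.

60075


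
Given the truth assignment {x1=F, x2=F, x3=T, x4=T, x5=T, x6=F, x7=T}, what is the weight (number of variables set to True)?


The weight is the number of variables assigned True.
True variables: x3, x4, x5, x7.
Weight = 4.

4


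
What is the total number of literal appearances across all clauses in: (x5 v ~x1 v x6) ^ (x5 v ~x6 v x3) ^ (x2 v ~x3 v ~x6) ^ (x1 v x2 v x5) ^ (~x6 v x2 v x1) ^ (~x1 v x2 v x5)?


Clause lengths: 3, 3, 3, 3, 3, 3.
Sum = 3 + 3 + 3 + 3 + 3 + 3 = 18.

18


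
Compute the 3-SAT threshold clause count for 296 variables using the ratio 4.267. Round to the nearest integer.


The 3-SAT phase transition occurs at approximately 4.267 clauses per variable.
m = 4.267 * 296 = 1263.032.
Rounded to nearest integer: 1263.

1263


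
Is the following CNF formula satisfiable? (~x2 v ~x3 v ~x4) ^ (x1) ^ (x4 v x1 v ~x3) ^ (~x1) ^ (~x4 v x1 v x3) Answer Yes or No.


Check all 16 possible truth assignments.
Number of satisfying assignments found: 0.
The formula is unsatisfiable.

No


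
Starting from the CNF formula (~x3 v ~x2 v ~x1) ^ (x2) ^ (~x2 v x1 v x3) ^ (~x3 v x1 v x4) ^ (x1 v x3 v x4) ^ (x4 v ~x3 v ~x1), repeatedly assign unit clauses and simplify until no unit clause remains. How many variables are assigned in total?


Unit propagation repeatedly assigns the literal in any unit clause, then simplifies.
Assignments in order: x2 = T.
No further unit clauses remain.
Total variables assigned = 1.

1


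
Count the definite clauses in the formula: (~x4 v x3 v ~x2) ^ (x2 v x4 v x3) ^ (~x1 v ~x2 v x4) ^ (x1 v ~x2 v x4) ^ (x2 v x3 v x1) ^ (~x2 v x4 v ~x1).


A definite clause has exactly one positive literal.
Clause 1: 1 positive -> definite
Clause 2: 3 positive -> not definite
Clause 3: 1 positive -> definite
Clause 4: 2 positive -> not definite
Clause 5: 3 positive -> not definite
Clause 6: 1 positive -> definite
Definite clause count = 3.

3


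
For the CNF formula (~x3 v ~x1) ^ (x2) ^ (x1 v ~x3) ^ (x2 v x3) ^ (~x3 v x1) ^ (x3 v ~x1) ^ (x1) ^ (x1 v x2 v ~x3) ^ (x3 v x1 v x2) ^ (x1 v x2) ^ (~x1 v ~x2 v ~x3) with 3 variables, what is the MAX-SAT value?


Enumerate all 8 truth assignments.
For each, count how many of the 11 clauses are satisfied.
The formula is not fully satisfiable, so the maximum is below 11.
Maximum simultaneously satisfiable clauses = 10.

10


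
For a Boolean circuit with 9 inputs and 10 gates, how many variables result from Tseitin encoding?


The Tseitin transformation introduces one auxiliary variable per gate.
Total variables = inputs + gates = 9 + 10 = 19.

19


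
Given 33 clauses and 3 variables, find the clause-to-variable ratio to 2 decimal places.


Clause-to-variable ratio = clauses / variables.
33 / 3 = 11.0.

11.0


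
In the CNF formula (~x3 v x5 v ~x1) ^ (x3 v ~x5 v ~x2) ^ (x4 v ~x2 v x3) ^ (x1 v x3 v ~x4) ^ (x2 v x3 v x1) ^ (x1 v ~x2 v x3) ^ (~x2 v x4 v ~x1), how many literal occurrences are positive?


Scan each clause for unnegated literals.
Clause 1: 1 positive; Clause 2: 1 positive; Clause 3: 2 positive; Clause 4: 2 positive; Clause 5: 3 positive; Clause 6: 2 positive; Clause 7: 1 positive.
Total positive literal occurrences = 12.

12


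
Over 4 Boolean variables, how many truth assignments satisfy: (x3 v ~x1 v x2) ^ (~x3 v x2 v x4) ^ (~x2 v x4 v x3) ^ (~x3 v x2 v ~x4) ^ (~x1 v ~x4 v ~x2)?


Enumerate all 16 truth assignments over 4 variables.
Test each against every clause.
Satisfying assignments found: 6.

6


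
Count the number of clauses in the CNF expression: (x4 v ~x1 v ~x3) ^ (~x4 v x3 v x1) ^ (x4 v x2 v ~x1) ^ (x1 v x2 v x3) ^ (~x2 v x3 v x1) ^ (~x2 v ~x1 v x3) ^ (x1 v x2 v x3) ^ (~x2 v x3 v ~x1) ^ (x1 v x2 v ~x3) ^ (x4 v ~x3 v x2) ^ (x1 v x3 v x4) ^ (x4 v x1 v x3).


Each group enclosed in parentheses joined by ^ is one clause.
Counting the conjuncts: 12 clauses.

12


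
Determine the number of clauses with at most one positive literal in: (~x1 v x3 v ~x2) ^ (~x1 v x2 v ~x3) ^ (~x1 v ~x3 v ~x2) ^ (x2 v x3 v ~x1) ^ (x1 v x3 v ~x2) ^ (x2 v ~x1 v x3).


A Horn clause has at most one positive literal.
Clause 1: 1 positive lit(s) -> Horn
Clause 2: 1 positive lit(s) -> Horn
Clause 3: 0 positive lit(s) -> Horn
Clause 4: 2 positive lit(s) -> not Horn
Clause 5: 2 positive lit(s) -> not Horn
Clause 6: 2 positive lit(s) -> not Horn
Total Horn clauses = 3.

3


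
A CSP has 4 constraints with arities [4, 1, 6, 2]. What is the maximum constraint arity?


The arities are: 4, 1, 6, 2.
Scan for the maximum value.
Maximum arity = 6.

6


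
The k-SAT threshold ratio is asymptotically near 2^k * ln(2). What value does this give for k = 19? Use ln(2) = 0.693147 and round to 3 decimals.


Using the asymptotic formula: threshold ~ 2^k * ln(2).
2^19 = 524288.
524288 * 0.693147 = 363408.654.

363408.654


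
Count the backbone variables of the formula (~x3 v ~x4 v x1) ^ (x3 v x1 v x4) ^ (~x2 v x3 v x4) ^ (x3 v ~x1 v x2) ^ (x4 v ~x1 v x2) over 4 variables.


Find all satisfying assignments: 8 model(s).
Check which variables have the same value in every model.
No variable is fixed across all models.
Backbone size = 0.

0


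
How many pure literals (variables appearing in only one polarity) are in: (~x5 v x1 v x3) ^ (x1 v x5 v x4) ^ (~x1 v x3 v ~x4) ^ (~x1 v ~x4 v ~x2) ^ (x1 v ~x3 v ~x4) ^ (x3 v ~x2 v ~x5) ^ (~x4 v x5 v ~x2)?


A pure literal appears in only one polarity across all clauses.
Pure literals: x2 (negative only).
Count = 1.

1


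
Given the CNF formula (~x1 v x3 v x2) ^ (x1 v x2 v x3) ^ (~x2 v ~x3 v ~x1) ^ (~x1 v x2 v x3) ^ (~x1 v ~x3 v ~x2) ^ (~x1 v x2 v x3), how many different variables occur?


Identify each distinct variable in the formula.
Variables found: x1, x2, x3.
Total distinct variables = 3.

3


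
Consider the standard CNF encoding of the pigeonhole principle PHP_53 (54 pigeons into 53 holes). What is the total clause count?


The PHP encoding has two parts:
1) At-least-one-hole clauses: 54 (one per pigeon, each with 53 literals).
2) At-most-one-pigeon-per-hole clauses: 53 holes * C(54,2) = 53 * 1431 = 75843.
Total clauses = 54 + 75843 = 75897.

75897


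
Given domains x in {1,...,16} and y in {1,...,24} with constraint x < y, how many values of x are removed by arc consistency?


For the constraint x < y, x needs a supporting value in y's domain.
x can be at most 23 (one less than y's maximum).
Valid x values from domain: 16 out of 16.
Pruned = 16 - 16 = 0.

0


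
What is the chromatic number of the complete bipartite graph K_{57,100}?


K_{57,100} is bipartite by definition: the two parts are independent sets, with every edge crossing between them.
Color all vertices in one part with color 1 and all vertices in the other part with color 2.
Since the graph has at least one edge, one color does not suffice.
Chromatic number = 2.

2


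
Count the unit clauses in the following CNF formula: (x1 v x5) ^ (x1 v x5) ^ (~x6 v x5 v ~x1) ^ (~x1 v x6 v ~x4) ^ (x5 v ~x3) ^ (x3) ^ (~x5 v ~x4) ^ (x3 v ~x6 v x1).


A unit clause contains exactly one literal.
Unit clauses found: (x3).
Count = 1.

1


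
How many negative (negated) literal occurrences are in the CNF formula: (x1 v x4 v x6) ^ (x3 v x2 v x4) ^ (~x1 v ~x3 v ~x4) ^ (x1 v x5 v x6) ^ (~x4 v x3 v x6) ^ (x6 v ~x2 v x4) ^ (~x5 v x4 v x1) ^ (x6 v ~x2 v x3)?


Scan each clause for negated literals.
Clause 1: 0 negative; Clause 2: 0 negative; Clause 3: 3 negative; Clause 4: 0 negative; Clause 5: 1 negative; Clause 6: 1 negative; Clause 7: 1 negative; Clause 8: 1 negative.
Total negative literal occurrences = 7.

7


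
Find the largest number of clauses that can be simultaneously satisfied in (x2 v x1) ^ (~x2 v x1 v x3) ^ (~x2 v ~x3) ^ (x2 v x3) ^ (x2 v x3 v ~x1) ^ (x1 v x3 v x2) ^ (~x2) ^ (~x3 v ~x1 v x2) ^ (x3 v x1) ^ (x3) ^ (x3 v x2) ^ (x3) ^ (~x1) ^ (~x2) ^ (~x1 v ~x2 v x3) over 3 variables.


Enumerate all 8 truth assignments.
For each, count how many of the 15 clauses are satisfied.
The formula is not fully satisfiable, so the maximum is below 15.
Maximum simultaneously satisfiable clauses = 14.

14


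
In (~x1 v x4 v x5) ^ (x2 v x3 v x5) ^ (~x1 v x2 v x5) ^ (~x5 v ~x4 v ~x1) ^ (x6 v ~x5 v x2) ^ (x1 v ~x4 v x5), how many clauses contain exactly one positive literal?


A definite clause has exactly one positive literal.
Clause 1: 2 positive -> not definite
Clause 2: 3 positive -> not definite
Clause 3: 2 positive -> not definite
Clause 4: 0 positive -> not definite
Clause 5: 2 positive -> not definite
Clause 6: 2 positive -> not definite
Definite clause count = 0.

0


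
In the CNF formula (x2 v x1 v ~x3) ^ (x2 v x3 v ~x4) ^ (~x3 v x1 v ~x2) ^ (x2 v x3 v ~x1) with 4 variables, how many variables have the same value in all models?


Find all satisfying assignments: 9 model(s).
Check which variables have the same value in every model.
No variable is fixed across all models.
Backbone size = 0.

0


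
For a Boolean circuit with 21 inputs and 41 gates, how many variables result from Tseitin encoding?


The Tseitin transformation introduces one auxiliary variable per gate.
Total variables = inputs + gates = 21 + 41 = 62.

62


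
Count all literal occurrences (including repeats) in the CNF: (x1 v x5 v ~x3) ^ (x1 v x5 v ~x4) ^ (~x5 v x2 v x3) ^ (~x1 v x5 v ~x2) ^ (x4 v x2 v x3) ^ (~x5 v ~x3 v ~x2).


Clause lengths: 3, 3, 3, 3, 3, 3.
Sum = 3 + 3 + 3 + 3 + 3 + 3 = 18.

18


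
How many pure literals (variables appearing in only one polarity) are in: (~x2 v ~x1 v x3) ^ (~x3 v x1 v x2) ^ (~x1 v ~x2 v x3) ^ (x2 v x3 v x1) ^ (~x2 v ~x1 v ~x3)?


A pure literal appears in only one polarity across all clauses.
No pure literals found.
Count = 0.

0


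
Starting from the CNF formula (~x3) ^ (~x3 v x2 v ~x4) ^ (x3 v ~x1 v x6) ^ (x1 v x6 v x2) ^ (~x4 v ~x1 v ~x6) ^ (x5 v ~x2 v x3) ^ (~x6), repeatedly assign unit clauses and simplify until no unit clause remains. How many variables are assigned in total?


Unit propagation repeatedly assigns the literal in any unit clause, then simplifies.
Assignments in order: x3 = F, x6 = F, x1 = F, x2 = T, x5 = T.
No further unit clauses remain.
Total variables assigned = 5.

5


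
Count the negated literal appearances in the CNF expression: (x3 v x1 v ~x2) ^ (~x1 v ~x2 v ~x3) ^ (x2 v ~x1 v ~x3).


Scan each clause for negated literals.
Clause 1: 1 negative; Clause 2: 3 negative; Clause 3: 2 negative.
Total negative literal occurrences = 6.

6


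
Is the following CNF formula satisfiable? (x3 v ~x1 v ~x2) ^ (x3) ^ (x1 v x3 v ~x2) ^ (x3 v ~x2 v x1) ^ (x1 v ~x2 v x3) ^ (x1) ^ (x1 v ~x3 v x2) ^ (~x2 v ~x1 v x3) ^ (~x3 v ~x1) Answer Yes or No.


Check all 8 possible truth assignments.
Number of satisfying assignments found: 0.
The formula is unsatisfiable.

No


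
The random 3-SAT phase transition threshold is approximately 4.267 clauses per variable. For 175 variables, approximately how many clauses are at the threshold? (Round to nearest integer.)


The 3-SAT phase transition occurs at approximately 4.267 clauses per variable.
m = 4.267 * 175 = 746.725.
Rounded to nearest integer: 747.

747


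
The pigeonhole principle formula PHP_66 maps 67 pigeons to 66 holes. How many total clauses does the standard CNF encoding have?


The PHP encoding has two parts:
1) At-least-one-hole clauses: 67 (one per pigeon, each with 66 literals).
2) At-most-one-pigeon-per-hole clauses: 66 holes * C(67,2) = 66 * 2211 = 145926.
Total clauses = 67 + 145926 = 145993.

145993


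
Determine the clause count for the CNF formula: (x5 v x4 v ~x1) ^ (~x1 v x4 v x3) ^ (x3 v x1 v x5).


Each group enclosed in parentheses joined by ^ is one clause.
Counting the conjuncts: 3 clauses.

3


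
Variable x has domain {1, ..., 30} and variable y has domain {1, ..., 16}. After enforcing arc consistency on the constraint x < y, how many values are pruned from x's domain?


For the constraint x < y, x needs a supporting value in y's domain.
x can be at most 15 (one less than y's maximum).
Valid x values from domain: 15 out of 30.
Pruned = 30 - 15 = 15.

15


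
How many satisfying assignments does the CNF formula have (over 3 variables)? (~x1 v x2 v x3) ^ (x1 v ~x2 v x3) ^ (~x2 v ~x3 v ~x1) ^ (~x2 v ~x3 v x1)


Enumerate all 8 truth assignments over 3 variables.
Test each against every clause.
Satisfying assignments found: 4.

4


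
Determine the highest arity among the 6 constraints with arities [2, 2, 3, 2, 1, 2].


The arities are: 2, 2, 3, 2, 1, 2.
Scan for the maximum value.
Maximum arity = 3.

3


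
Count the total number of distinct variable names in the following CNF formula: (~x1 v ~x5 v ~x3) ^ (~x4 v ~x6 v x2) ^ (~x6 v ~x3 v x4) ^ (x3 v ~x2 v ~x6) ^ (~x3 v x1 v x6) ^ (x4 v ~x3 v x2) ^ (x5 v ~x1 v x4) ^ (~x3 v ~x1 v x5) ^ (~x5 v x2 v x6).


Identify each distinct variable in the formula.
Variables found: x1, x2, x3, x4, x5, x6.
Total distinct variables = 6.

6


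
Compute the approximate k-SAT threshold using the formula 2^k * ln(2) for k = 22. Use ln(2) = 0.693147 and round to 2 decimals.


Using the asymptotic formula: threshold ~ 2^k * ln(2).
2^22 = 4194304.
4194304 * 0.693147 = 2907269.23.

2907269.23


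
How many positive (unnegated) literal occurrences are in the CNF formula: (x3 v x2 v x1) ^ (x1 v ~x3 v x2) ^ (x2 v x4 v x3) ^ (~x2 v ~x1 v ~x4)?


Scan each clause for unnegated literals.
Clause 1: 3 positive; Clause 2: 2 positive; Clause 3: 3 positive; Clause 4: 0 positive.
Total positive literal occurrences = 8.

8


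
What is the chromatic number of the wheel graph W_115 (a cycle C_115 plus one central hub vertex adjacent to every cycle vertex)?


W_115 consists of the cycle C_115 together with a hub vertex adjacent to every cycle vertex.
The cycle C_115 needs 3 colors (odd cycle -> 3).
The hub is adjacent to every cycle vertex, so it must receive a new color distinct from all of them.
Chromatic number = 3 + 1 = 4.

4


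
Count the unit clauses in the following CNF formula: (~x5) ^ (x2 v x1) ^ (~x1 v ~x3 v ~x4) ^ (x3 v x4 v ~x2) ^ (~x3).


A unit clause contains exactly one literal.
Unit clauses found: (~x5), (~x3).
Count = 2.

2


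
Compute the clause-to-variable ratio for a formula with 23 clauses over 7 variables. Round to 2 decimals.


Clause-to-variable ratio = clauses / variables.
23 / 7 = 3.29.

3.29


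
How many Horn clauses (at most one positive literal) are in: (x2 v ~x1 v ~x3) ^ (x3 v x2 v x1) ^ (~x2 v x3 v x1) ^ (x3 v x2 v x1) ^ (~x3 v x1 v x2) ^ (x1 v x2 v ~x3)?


A Horn clause has at most one positive literal.
Clause 1: 1 positive lit(s) -> Horn
Clause 2: 3 positive lit(s) -> not Horn
Clause 3: 2 positive lit(s) -> not Horn
Clause 4: 3 positive lit(s) -> not Horn
Clause 5: 2 positive lit(s) -> not Horn
Clause 6: 2 positive lit(s) -> not Horn
Total Horn clauses = 1.

1


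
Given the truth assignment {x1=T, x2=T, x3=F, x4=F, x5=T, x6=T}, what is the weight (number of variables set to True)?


The weight is the number of variables assigned True.
True variables: x1, x2, x5, x6.
Weight = 4.

4


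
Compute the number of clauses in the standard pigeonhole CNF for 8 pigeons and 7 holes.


The PHP encoding has two parts:
1) At-least-one-hole clauses: 8 (one per pigeon, each with 7 literals).
2) At-most-one-pigeon-per-hole clauses: 7 holes * C(8,2) = 7 * 28 = 196.
Total clauses = 8 + 196 = 204.

204


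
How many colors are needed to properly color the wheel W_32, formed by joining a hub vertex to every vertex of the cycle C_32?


W_32 consists of the cycle C_32 together with a hub vertex adjacent to every cycle vertex.
The cycle C_32 needs 2 colors (even cycle -> 2).
The hub is adjacent to every cycle vertex, so it must receive a new color distinct from all of them.
Chromatic number = 2 + 1 = 3.

3


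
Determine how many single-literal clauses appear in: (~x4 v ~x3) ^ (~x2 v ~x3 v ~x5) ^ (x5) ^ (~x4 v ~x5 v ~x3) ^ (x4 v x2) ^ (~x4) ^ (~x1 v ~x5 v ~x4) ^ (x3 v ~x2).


A unit clause contains exactly one literal.
Unit clauses found: (x5), (~x4).
Count = 2.

2


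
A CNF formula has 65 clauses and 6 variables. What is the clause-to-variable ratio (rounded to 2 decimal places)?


Clause-to-variable ratio = clauses / variables.
65 / 6 = 10.83.

10.83


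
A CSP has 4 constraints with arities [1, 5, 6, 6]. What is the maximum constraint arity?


The arities are: 1, 5, 6, 6.
Scan for the maximum value.
Maximum arity = 6.

6


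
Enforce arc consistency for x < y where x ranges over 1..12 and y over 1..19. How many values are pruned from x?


For the constraint x < y, x needs a supporting value in y's domain.
x can be at most 18 (one less than y's maximum).
Valid x values from domain: 12 out of 12.
Pruned = 12 - 12 = 0.

0


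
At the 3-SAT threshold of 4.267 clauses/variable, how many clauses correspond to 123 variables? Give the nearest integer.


The 3-SAT phase transition occurs at approximately 4.267 clauses per variable.
m = 4.267 * 123 = 524.841.
Rounded to nearest integer: 525.

525


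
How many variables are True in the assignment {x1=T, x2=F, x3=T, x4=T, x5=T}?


The weight is the number of variables assigned True.
True variables: x1, x3, x4, x5.
Weight = 4.

4


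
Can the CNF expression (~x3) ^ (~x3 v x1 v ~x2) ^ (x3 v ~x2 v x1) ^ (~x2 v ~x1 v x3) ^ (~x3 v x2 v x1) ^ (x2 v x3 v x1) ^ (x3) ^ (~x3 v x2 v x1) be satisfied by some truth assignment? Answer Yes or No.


Check all 8 possible truth assignments.
Number of satisfying assignments found: 0.
The formula is unsatisfiable.

No


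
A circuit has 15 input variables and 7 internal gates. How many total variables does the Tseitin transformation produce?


The Tseitin transformation introduces one auxiliary variable per gate.
Total variables = inputs + gates = 15 + 7 = 22.

22


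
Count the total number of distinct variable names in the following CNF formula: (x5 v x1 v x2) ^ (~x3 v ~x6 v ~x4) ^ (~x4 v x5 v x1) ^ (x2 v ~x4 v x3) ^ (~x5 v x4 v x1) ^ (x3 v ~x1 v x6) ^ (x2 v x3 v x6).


Identify each distinct variable in the formula.
Variables found: x1, x2, x3, x4, x5, x6.
Total distinct variables = 6.

6


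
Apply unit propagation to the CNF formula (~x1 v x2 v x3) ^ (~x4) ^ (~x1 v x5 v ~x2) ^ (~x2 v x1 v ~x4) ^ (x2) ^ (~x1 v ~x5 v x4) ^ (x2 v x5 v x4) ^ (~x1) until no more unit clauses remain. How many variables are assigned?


Unit propagation repeatedly assigns the literal in any unit clause, then simplifies.
Assignments in order: x4 = F, x2 = T, x1 = F.
No further unit clauses remain.
Total variables assigned = 3.

3


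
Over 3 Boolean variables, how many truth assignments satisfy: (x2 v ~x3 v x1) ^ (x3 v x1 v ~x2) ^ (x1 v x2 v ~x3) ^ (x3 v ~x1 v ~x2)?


Enumerate all 8 truth assignments over 3 variables.
Test each against every clause.
Satisfying assignments found: 5.

5


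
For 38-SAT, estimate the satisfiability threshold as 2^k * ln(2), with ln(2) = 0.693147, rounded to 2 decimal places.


Using the asymptotic formula: threshold ~ 2^k * ln(2).
2^38 = 274877906944.
274877906944 * 0.693147 = 190530796564.51.

190530796564.51
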